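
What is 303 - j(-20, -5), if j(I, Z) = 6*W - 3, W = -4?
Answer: 330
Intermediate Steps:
j(I, Z) = -27 (j(I, Z) = 6*(-4) - 3 = -24 - 3 = -27)
303 - j(-20, -5) = 303 - 1*(-27) = 303 + 27 = 330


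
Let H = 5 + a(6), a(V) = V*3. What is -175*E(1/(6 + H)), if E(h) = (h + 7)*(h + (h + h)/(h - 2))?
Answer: 11900/15979 ≈ 0.74473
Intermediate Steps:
a(V) = 3*V
H = 23 (H = 5 + 3*6 = 5 + 18 = 23)
E(h) = (7 + h)*(h + 2*h/(-2 + h)) (E(h) = (7 + h)*(h + (2*h)/(-2 + h)) = (7 + h)*(h + 2*h/(-2 + h)))
-175*E(1/(6 + H)) = -175*(1/(6 + 23))²*(7 + 1/(6 + 23))/(-2 + 1/(6 + 23)) = -175*(1/29)²*(7 + 1/29)/(-2 + 1/29) = -175*204/(841*(-57/29)*29) = -175*(-29)*204/(841*57*29) = -175*(-68/15979) = 11900/15979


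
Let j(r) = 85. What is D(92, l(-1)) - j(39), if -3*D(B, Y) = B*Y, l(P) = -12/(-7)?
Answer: -963/7 ≈ -137.57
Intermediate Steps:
l(P) = 12/7 (l(P) = -12*(-⅐) = 12/7)
D(B, Y) = -B*Y/3
D(92, l(-1)) - j(39) = -⅓*92*12/7 - 1*85 = -368/7 - 85 = -963/7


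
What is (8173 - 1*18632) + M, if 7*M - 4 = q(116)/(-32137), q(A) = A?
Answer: -2352717749/224959 ≈ -10458.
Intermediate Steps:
M = 128432/224959 (M = 4/7 + (116/(-32137))/7 = 4/7 + (116*(-1/32137))/7 = 4/7 + (1/7)*(-116/32137) = 4/7 - 116/224959 = 128432/224959 ≈ 0.57091)
(8173 - 1*18632) + M = (8173 - 1*18632) + 128432/224959 = (8173 - 18632) + 128432/224959 = -10459 + 128432/224959 = -2352717749/224959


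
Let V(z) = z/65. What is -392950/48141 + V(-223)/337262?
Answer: -8614272423943/1055348446230 ≈ -8.1625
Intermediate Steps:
V(z) = z/65 (V(z) = z*(1/65) = z/65)
-392950/48141 + V(-223)/337262 = -392950/48141 + ((1/65)*(-223))/337262 = -392950*1/48141 - 223/65*1/337262 = -392950/48141 - 223/21922030 = -8614272423943/1055348446230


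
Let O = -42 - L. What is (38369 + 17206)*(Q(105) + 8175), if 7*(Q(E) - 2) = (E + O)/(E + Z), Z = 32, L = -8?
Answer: 435808813050/959 ≈ 4.5444e+8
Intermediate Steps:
O = -34 (O = -42 - 1*(-8) = -42 + 8 = -34)
Q(E) = 2 + (-34 + E)/(7*(32 + E)) (Q(E) = 2 + ((E - 34)/(E + 32))/7 = 2 + ((-34 + E)/(32 + E))/7 = 2 + (-34 + E)/(7*(32 + E)))
(38369 + 17206)*(Q(105) + 8175) = (38369 + 17206)*(3*(138 + 5*105)/(7*(32 + 105)) + 8175) = 55575*((3/7)*(138 + 525)/137 + 8175) = 55575*((3/7)*(1/137)*663 + 8175) = 55575*(1989/959 + 8175) = 55575*(7841814/959) = 435808813050/959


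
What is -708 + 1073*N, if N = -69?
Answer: -74745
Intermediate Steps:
-708 + 1073*N = -708 + 1073*(-69) = -708 - 74037 = -74745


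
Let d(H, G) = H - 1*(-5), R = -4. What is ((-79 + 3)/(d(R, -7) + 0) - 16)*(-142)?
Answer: 13064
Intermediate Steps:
d(H, G) = 5 + H (d(H, G) = H + 5 = 5 + H)
((-79 + 3)/(d(R, -7) + 0) - 16)*(-142) = ((-79 + 3)/((5 - 4) + 0) - 16)*(-142) = (-76/(1 + 0) - 16)*(-142) = (-76/1 - 16)*(-142) = (-76*1 - 16)*(-142) = (-76 - 16)*(-142) = -92*(-142) = 13064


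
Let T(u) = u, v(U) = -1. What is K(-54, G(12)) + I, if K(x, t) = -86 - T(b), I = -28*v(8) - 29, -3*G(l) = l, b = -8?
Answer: -79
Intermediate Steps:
G(l) = -l/3
I = -1 (I = -28*(-1) - 29 = 28 - 29 = -1)
K(x, t) = -78 (K(x, t) = -86 - 1*(-8) = -86 + 8 = -78)
K(-54, G(12)) + I = -78 - 1 = -79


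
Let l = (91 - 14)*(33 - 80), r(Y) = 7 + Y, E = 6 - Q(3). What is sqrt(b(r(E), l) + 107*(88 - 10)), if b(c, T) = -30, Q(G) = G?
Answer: 6*sqrt(231) ≈ 91.192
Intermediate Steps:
E = 3 (E = 6 - 1*3 = 6 - 3 = 3)
l = -3619 (l = 77*(-47) = -3619)
sqrt(b(r(E), l) + 107*(88 - 10)) = sqrt(-30 + 107*(88 - 10)) = sqrt(-30 + 107*78) = sqrt(-30 + 8346) = sqrt(8316) = 6*sqrt(231)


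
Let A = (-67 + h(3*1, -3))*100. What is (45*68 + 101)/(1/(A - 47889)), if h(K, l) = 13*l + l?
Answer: -185832029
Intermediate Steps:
h(K, l) = 14*l
A = -10900 (A = (-67 + 14*(-3))*100 = (-67 - 42)*100 = -109*100 = -10900)
(45*68 + 101)/(1/(A - 47889)) = (45*68 + 101)/(1/(-10900 - 47889)) = (3060 + 101)/(1/(-58789)) = 3161/(-1/58789) = 3161*(-58789) = -185832029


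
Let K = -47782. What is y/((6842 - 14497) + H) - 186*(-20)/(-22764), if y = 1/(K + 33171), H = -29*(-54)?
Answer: -27579575593/168769220963 ≈ -0.16342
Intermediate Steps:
H = 1566
y = -1/14611 (y = 1/(-47782 + 33171) = 1/(-14611) = -1/14611 ≈ -6.8442e-5)
y/((6842 - 14497) + H) - 186*(-20)/(-22764) = -1/(14611*((6842 - 14497) + 1566)) - 186*(-20)/(-22764) = -1/(14611*(-7655 + 1566)) + 3720*(-1/22764) = -1/14611/(-6089) - 310/1897 = -1/14611*(-1/6089) - 310/1897 = 1/88966379 - 310/1897 = -27579575593/168769220963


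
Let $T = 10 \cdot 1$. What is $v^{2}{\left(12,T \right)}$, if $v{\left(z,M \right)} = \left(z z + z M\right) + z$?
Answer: $76176$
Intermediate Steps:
$T = 10$
$v{\left(z,M \right)} = z + z^{2} + M z$ ($v{\left(z,M \right)} = \left(z^{2} + M z\right) + z = z + z^{2} + M z$)
$v^{2}{\left(12,T \right)} = \left(12 \left(1 + 10 + 12\right)\right)^{2} = \left(12 \cdot 23\right)^{2} = 276^{2} = 76176$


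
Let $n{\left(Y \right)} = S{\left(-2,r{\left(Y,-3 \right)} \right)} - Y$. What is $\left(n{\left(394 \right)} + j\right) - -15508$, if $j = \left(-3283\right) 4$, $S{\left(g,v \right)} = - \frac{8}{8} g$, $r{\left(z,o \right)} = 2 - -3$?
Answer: $1984$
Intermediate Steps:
$r{\left(z,o \right)} = 5$ ($r{\left(z,o \right)} = 2 + 3 = 5$)
$S{\left(g,v \right)} = - g$ ($S{\left(g,v \right)} = \left(-8\right) \frac{1}{8} g = - g$)
$j = -13132$
$n{\left(Y \right)} = 2 - Y$ ($n{\left(Y \right)} = \left(-1\right) \left(-2\right) - Y = 2 - Y$)
$\left(n{\left(394 \right)} + j\right) - -15508 = \left(\left(2 - 394\right) - 13132\right) - -15508 = \left(\left(2 - 394\right) - 13132\right) + \left(-88588 + 104096\right) = \left(-392 - 13132\right) + 15508 = -13524 + 15508 = 1984$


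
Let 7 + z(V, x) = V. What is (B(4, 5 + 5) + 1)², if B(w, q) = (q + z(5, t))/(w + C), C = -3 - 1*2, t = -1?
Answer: 49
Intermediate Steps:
z(V, x) = -7 + V
C = -5 (C = -3 - 2 = -5)
B(w, q) = (-2 + q)/(-5 + w) (B(w, q) = (q + (-7 + 5))/(w - 5) = (q - 2)/(-5 + w) = (-2 + q)/(-5 + w))
(B(4, 5 + 5) + 1)² = ((-2 + (5 + 5))/(-5 + 4) + 1)² = ((-2 + 10)/(-1) + 1)² = (-1*8 + 1)² = (-8 + 1)² = (-7)² = 49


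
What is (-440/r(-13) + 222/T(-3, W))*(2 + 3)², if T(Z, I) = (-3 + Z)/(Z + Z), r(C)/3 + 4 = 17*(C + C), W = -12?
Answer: 3718450/669 ≈ 5558.2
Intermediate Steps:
r(C) = -12 + 102*C (r(C) = -12 + 3*(17*(C + C)) = -12 + 3*(17*(2*C)) = -12 + 3*(34*C) = -12 + 102*C)
T(Z, I) = (-3 + Z)/(2*Z) (T(Z, I) = (-3 + Z)/((2*Z)) = (-3 + Z)*(1/(2*Z)) = (-3 + Z)/(2*Z))
(-440/r(-13) + 222/T(-3, W))*(2 + 3)² = (-440/(-12 + 102*(-13)) + 222/(((½)*(-3 - 3)/(-3))))*(2 + 3)² = (-440/(-12 - 1326) + 222/(((½)*(-⅓)*(-6))))*5² = (-440/(-1338) + 222/1)*25 = (-440*(-1/1338) + 222*1)*25 = (220/669 + 222)*25 = (148738/669)*25 = 3718450/669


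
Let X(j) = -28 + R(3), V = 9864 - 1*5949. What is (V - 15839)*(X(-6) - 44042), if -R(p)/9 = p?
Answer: 525812628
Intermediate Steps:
R(p) = -9*p
V = 3915 (V = 9864 - 5949 = 3915)
X(j) = -55 (X(j) = -28 - 9*3 = -28 - 27 = -55)
(V - 15839)*(X(-6) - 44042) = (3915 - 15839)*(-55 - 44042) = -11924*(-44097) = 525812628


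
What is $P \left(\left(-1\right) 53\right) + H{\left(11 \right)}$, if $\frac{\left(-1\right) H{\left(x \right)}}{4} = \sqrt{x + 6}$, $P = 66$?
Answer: $-3498 - 4 \sqrt{17} \approx -3514.5$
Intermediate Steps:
$H{\left(x \right)} = - 4 \sqrt{6 + x}$ ($H{\left(x \right)} = - 4 \sqrt{x + 6} = - 4 \sqrt{6 + x}$)
$P \left(\left(-1\right) 53\right) + H{\left(11 \right)} = 66 \left(\left(-1\right) 53\right) - 4 \sqrt{6 + 11} = 66 \left(-53\right) - 4 \sqrt{17} = -3498 - 4 \sqrt{17}$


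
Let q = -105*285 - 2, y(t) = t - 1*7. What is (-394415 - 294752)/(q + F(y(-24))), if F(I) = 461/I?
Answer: 21364177/928198 ≈ 23.017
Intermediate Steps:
y(t) = -7 + t (y(t) = t - 7 = -7 + t)
q = -29927 (q = -29925 - 2 = -29927)
(-394415 - 294752)/(q + F(y(-24))) = (-394415 - 294752)/(-29927 + 461/(-7 - 24)) = -689167/(-29927 + 461/(-31)) = -689167/(-29927 + 461*(-1/31)) = -689167/(-29927 - 461/31) = -689167/(-928198/31) = -689167*(-31/928198) = 21364177/928198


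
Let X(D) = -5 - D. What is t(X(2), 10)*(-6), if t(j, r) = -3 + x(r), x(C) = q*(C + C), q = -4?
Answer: 498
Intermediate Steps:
x(C) = -8*C (x(C) = -4*(C + C) = -8*C)
t(j, r) = -3 - 8*r
t(X(2), 10)*(-6) = (-3 - 8*10)*(-6) = (-3 - 80)*(-6) = -83*(-6) = 498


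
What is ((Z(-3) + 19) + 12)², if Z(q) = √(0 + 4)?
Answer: 1089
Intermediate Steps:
Z(q) = 2 (Z(q) = √4 = 2)
((Z(-3) + 19) + 12)² = ((2 + 19) + 12)² = (21 + 12)² = 33² = 1089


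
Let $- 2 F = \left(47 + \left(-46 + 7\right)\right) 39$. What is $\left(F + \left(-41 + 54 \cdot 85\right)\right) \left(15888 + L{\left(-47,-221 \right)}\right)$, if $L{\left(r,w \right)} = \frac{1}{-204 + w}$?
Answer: $\frac{29663288807}{425} \approx 6.9796 \cdot 10^{7}$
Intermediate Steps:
$F = -156$ ($F = - \frac{\left(47 + \left(-46 + 7\right)\right) 39}{2} = - \frac{\left(47 - 39\right) 39}{2} = - \frac{8 \cdot 39}{2} = \left(- \frac{1}{2}\right) 312 = -156$)
$\left(F + \left(-41 + 54 \cdot 85\right)\right) \left(15888 + L{\left(-47,-221 \right)}\right) = \left(-156 + \left(-41 + 54 \cdot 85\right)\right) \left(15888 + \frac{1}{-204 - 221}\right) = \left(-156 + \left(-41 + 4590\right)\right) \left(15888 + \frac{1}{-425}\right) = \left(-156 + 4549\right) \left(15888 - \frac{1}{425}\right) = 4393 \cdot \frac{6752399}{425} = \frac{29663288807}{425}$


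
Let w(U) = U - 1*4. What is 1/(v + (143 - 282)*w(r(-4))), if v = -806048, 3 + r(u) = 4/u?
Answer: -1/804936 ≈ -1.2423e-6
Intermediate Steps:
r(u) = -3 + 4/u
w(U) = -4 + U (w(U) = U - 4 = -4 + U)
1/(v + (143 - 282)*w(r(-4))) = 1/(-806048 + (143 - 282)*(-4 + (-3 + 4/(-4)))) = 1/(-806048 - 139*(-4 + (-3 + 4*(-1/4)))) = 1/(-806048 - 139*(-4 + (-3 - 1))) = 1/(-806048 - 139*(-4 - 4)) = 1/(-806048 - 139*(-8)) = 1/(-806048 + 1112) = 1/(-804936) = -1/804936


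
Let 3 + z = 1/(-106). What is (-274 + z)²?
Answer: 862185769/11236 ≈ 76734.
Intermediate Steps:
z = -319/106 (z = -3 + 1/(-106) = -3 - 1/106 = -319/106 ≈ -3.0094)
(-274 + z)² = (-274 - 319/106)² = (-29363/106)² = 862185769/11236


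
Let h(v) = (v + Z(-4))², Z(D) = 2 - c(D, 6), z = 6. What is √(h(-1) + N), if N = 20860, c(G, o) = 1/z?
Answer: √750985/6 ≈ 144.43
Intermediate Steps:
c(G, o) = ⅙ (c(G, o) = 1/6 = ⅙)
Z(D) = 11/6 (Z(D) = 2 - 1*⅙ = 2 - ⅙ = 11/6)
h(v) = (11/6 + v)² (h(v) = (v + 11/6)² = (11/6 + v)²)
√(h(-1) + N) = √((11 + 6*(-1))²/36 + 20860) = √((11 - 6)²/36 + 20860) = √((1/36)*5² + 20860) = √((1/36)*25 + 20860) = √(25/36 + 20860) = √(750985/36) = √750985/6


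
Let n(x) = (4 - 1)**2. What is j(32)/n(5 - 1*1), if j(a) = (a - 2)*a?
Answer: 320/3 ≈ 106.67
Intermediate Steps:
n(x) = 9 (n(x) = 3**2 = 9)
j(a) = a*(-2 + a) (j(a) = (-2 + a)*a = a*(-2 + a))
j(32)/n(5 - 1*1) = (32*(-2 + 32))/9 = (32*30)*(1/9) = 960*(1/9) = 320/3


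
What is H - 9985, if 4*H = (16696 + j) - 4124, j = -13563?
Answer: -40931/4 ≈ -10233.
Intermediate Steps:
H = -991/4 (H = ((16696 - 13563) - 4124)/4 = (3133 - 4124)/4 = (1/4)*(-991) = -991/4 ≈ -247.75)
H - 9985 = -991/4 - 9985 = -40931/4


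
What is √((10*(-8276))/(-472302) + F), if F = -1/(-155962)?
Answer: √26411389418033672698/12276860754 ≈ 0.41861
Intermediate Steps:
F = 1/155962 (F = -1*(-1/155962) = 1/155962 ≈ 6.4118e-6)
√((10*(-8276))/(-472302) + F) = √((10*(-8276))/(-472302) + 1/155962) = √(-82760*(-1/472302) + 1/155962) = √(41380/236151 + 1/155962) = √(6453943711/36830582262) = √26411389418033672698/12276860754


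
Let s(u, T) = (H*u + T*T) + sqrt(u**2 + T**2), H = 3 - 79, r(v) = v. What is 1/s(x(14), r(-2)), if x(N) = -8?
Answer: 9/5507 - sqrt(17)/187238 ≈ 0.0016123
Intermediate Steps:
H = -76
s(u, T) = T**2 + sqrt(T**2 + u**2) - 76*u (s(u, T) = (-76*u + T*T) + sqrt(u**2 + T**2) = (-76*u + T**2) + sqrt(T**2 + u**2) = (T**2 - 76*u) + sqrt(T**2 + u**2) = T**2 + sqrt(T**2 + u**2) - 76*u)
1/s(x(14), r(-2)) = 1/((-2)**2 + sqrt((-2)**2 + (-8)**2) - 76*(-8)) = 1/(4 + sqrt(4 + 64) + 608) = 1/(4 + sqrt(68) + 608) = 1/(4 + 2*sqrt(17) + 608) = 1/(612 + 2*sqrt(17))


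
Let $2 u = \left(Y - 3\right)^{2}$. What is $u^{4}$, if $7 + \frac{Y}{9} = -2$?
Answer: $154922431942656$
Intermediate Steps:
$Y = -81$ ($Y = -63 + 9 \left(-2\right) = -63 - 18 = -81$)
$u = 3528$ ($u = \frac{\left(-81 - 3\right)^{2}}{2} = \frac{\left(-84\right)^{2}}{2} = \frac{1}{2} \cdot 7056 = 3528$)
$u^{4} = 3528^{4} = 154922431942656$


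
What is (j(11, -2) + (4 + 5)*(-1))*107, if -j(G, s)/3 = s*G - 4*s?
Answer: 3531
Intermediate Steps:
j(G, s) = 12*s - 3*G*s (j(G, s) = -3*(s*G - 4*s) = -3*(G*s - 4*s) = -3*(-4*s + G*s) = 12*s - 3*G*s)
(j(11, -2) + (4 + 5)*(-1))*107 = (3*(-2)*(4 - 1*11) + (4 + 5)*(-1))*107 = (3*(-2)*(4 - 11) + 9*(-1))*107 = (3*(-2)*(-7) - 9)*107 = (42 - 9)*107 = 33*107 = 3531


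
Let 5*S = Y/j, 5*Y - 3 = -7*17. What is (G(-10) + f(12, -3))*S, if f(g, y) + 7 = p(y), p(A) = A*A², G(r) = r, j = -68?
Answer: -1276/425 ≈ -3.0024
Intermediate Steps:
Y = -116/5 (Y = ⅗ + (-7*17)/5 = ⅗ + (⅕)*(-119) = ⅗ - 119/5 = -116/5 ≈ -23.200)
p(A) = A³
f(g, y) = -7 + y³
S = 29/425 (S = (-116/5/(-68))/5 = (-116/5*(-1/68))/5 = (⅕)*(29/85) = 29/425 ≈ 0.068235)
(G(-10) + f(12, -3))*S = (-10 + (-7 + (-3)³))*(29/425) = (-10 + (-7 - 27))*(29/425) = (-10 - 34)*(29/425) = -44*29/425 = -1276/425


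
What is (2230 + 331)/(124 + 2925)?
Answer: 2561/3049 ≈ 0.83995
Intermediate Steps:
(2230 + 331)/(124 + 2925) = 2561/3049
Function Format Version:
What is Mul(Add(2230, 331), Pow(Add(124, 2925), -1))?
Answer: Rational(2561, 3049) ≈ 0.83995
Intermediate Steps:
Mul(Add(2230, 331), Pow(Add(124, 2925), -1)) = Mul(2561, Pow(3049, -1)) = Mul(2561, Rational(1, 3049)) = Rational(2561, 3049)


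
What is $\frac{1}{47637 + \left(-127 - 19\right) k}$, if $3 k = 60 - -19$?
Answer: $\frac{3}{131377} \approx 2.2835 \cdot 10^{-5}$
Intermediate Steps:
$k = \frac{79}{3}$ ($k = \frac{60 - -19}{3} = \frac{60 + 19}{3} = \frac{1}{3} \cdot 79 = \frac{79}{3} \approx 26.333$)
$\frac{1}{47637 + \left(-127 - 19\right) k} = \frac{1}{47637 + \left(-127 - 19\right) \frac{79}{3}} = \frac{1}{47637 - \frac{11534}{3}} = \frac{1}{\frac{131377}{3}} = \frac{3}{131377}$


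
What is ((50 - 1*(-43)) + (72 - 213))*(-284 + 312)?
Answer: -1344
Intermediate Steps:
((50 - 1*(-43)) + (72 - 213))*(-284 + 312) = ((50 + 43) - 141)*28 = (93 - 141)*28 = -48*28 = -1344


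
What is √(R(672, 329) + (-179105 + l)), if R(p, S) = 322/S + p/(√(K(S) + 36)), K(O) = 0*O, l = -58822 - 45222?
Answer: 3*I*√69469619/47 ≈ 532.01*I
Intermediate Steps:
l = -104044
K(O) = 0
R(p, S) = 322/S + p/6 (R(p, S) = 322/S + p/(√(0 + 36)) = 322/S + p/(√36) = 322/S + p/6)
√(R(672, 329) + (-179105 + l)) = √((322/329 + (⅙)*672) + (-179105 - 104044)) = √((322*(1/329) + 112) - 283149) = √((46/47 + 112) - 283149) = √(5310/47 - 283149) = √(-13302693/47) = 3*I*√69469619/47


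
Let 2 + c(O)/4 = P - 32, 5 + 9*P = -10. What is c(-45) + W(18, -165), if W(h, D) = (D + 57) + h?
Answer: -698/3 ≈ -232.67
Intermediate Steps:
P = -5/3 (P = -5/9 + (⅑)*(-10) = -5/9 - 10/9 = -5/3 ≈ -1.6667)
c(O) = -428/3 (c(O) = -8 + 4*(-5/3 - 32) = -8 + 4*(-101/3) = -8 - 404/3 = -428/3)
W(h, D) = 57 + D + h (W(h, D) = (57 + D) + h = 57 + D + h)
c(-45) + W(18, -165) = -428/3 + (57 - 165 + 18) = -428/3 - 90 = -698/3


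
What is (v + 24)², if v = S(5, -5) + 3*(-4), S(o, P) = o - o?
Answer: 144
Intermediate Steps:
S(o, P) = 0
v = -12 (v = 0 + 3*(-4) = 0 - 12 = -12)
(v + 24)² = (-12 + 24)² = 12² = 144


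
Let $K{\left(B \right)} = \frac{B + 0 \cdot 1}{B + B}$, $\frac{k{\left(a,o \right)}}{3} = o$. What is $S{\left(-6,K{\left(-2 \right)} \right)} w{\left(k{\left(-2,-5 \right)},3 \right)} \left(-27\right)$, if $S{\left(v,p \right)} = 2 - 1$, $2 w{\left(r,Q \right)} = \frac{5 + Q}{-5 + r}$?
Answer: $\frac{27}{5} \approx 5.4$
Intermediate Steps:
$k{\left(a,o \right)} = 3 o$
$w{\left(r,Q \right)} = \frac{5 + Q}{2 \left(-5 + r\right)}$ ($w{\left(r,Q \right)} = \frac{\left(5 + Q\right) \frac{1}{-5 + r}}{2} = \frac{\frac{1}{-5 + r} \left(5 + Q\right)}{2} = \frac{5 + Q}{2 \left(-5 + r\right)}$)
$K{\left(B \right)} = \frac{1}{2}$ ($K{\left(B \right)} = \frac{B + 0}{2 B} = B \frac{1}{2 B} = \frac{1}{2}$)
$S{\left(v,p \right)} = 1$ ($S{\left(v,p \right)} = 2 - 1 = 1$)
$S{\left(-6,K{\left(-2 \right)} \right)} w{\left(k{\left(-2,-5 \right)},3 \right)} \left(-27\right) = 1 \frac{5 + 3}{2 \left(-5 + 3 \left(-5\right)\right)} \left(-27\right) = 1 \cdot \frac{1}{2} \frac{1}{-5 - 15} \cdot 8 \left(-27\right) = 1 \cdot \frac{1}{2} \frac{1}{-20} \cdot 8 \left(-27\right) = 1 \cdot \frac{1}{2} \left(- \frac{1}{20}\right) 8 \left(-27\right) = 1 \left(- \frac{1}{5}\right) \left(-27\right) = \left(- \frac{1}{5}\right) \left(-27\right) = \frac{27}{5}$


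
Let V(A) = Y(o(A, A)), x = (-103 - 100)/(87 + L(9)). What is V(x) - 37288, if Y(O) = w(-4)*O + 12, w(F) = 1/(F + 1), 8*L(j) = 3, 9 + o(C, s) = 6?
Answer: -37275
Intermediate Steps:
o(C, s) = -3 (o(C, s) = -9 + 6 = -3)
L(j) = 3/8 (L(j) = (⅛)*3 = 3/8)
w(F) = 1/(1 + F)
x = -1624/699 (x = (-103 - 100)/(87 + 3/8) = -203/699/8 = -203*8/699 = -1624/699 ≈ -2.3233)
Y(O) = 12 - O/3 (Y(O) = O/(1 - 4) + 12 = O/(-3) + 12 = -O/3 + 12 = 12 - O/3)
V(A) = 13 (V(A) = 12 - ⅓*(-3) = 12 + 1 = 13)
V(x) - 37288 = 13 - 37288 = -37275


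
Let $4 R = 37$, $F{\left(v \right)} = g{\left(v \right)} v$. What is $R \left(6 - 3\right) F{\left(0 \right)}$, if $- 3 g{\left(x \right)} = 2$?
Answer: $0$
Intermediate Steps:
$g{\left(x \right)} = - \frac{2}{3}$ ($g{\left(x \right)} = \left(- \frac{1}{3}\right) 2 = - \frac{2}{3}$)
$F{\left(v \right)} = - \frac{2 v}{3}$
$R = \frac{37}{4}$ ($R = \frac{1}{4} \cdot 37 = \frac{37}{4} \approx 9.25$)
$R \left(6 - 3\right) F{\left(0 \right)} = \frac{37 \left(6 - 3\right) \left(\left(- \frac{2}{3}\right) 0\right)}{4} = \frac{37 \cdot 3 \cdot 0}{4} = \frac{37}{4} \cdot 0 = 0$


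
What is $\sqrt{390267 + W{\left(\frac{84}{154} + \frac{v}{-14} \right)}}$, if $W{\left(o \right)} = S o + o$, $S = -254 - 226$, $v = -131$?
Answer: $\frac{\sqrt{9143079022}}{154} \approx 620.91$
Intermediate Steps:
$S = -480$ ($S = -254 - 226 = -480$)
$W{\left(o \right)} = - 479 o$ ($W{\left(o \right)} = - 480 o + o = - 479 o$)
$\sqrt{390267 + W{\left(\frac{84}{154} + \frac{v}{-14} \right)}} = \sqrt{390267 - 479 \left(\frac{84}{154} - \frac{131}{-14}\right)} = \sqrt{390267 - 479 \left(84 \cdot \frac{1}{154} - - \frac{131}{14}\right)} = \sqrt{390267 - 479 \left(\frac{6}{11} + \frac{131}{14}\right)} = \sqrt{390267 - \frac{730475}{154}} = \sqrt{\frac{59370643}{154}} = \frac{\sqrt{9143079022}}{154}$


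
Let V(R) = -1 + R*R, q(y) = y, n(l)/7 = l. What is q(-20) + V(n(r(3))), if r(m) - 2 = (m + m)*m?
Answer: 19579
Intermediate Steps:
r(m) = 2 + 2*m**2 (r(m) = 2 + (m + m)*m = 2 + (2*m)*m = 2 + 2*m**2)
n(l) = 7*l
V(R) = -1 + R**2
q(-20) + V(n(r(3))) = -20 + (-1 + (7*(2 + 2*3**2))**2) = -20 + (-1 + (7*(2 + 2*9))**2) = -20 + (-1 + (7*(2 + 18))**2) = -20 + (-1 + (7*20)**2) = -20 + (-1 + 140**2) = -20 + (-1 + 19600) = -20 + 19599 = 19579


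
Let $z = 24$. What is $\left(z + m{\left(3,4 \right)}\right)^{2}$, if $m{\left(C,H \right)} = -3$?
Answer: $441$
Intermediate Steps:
$\left(z + m{\left(3,4 \right)}\right)^{2} = \left(24 - 3\right)^{2} = 21^{2} = 441$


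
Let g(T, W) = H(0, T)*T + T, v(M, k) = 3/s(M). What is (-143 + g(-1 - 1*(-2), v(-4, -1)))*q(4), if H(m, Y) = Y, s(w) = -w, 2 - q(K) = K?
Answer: 282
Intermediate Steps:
q(K) = 2 - K
v(M, k) = -3/M (v(M, k) = 3/((-M)) = 3*(-1/M) = -3/M)
g(T, W) = T + T² (g(T, W) = T*T + T = T² + T = T + T²)
(-143 + g(-1 - 1*(-2), v(-4, -1)))*q(4) = (-143 + (-1 - 1*(-2))*(1 + (-1 - 1*(-2))))*(2 - 1*4) = (-143 + (-1 + 2)*(1 + (-1 + 2)))*(2 - 4) = (-143 + 1*(1 + 1))*(-2) = (-143 + 1*2)*(-2) = (-143 + 2)*(-2) = -141*(-2) = 282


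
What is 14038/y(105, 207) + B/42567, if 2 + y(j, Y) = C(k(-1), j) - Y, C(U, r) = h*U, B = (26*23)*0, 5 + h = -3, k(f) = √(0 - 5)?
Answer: -2933942/44001 + 112304*I*√5/44001 ≈ -66.679 + 5.7071*I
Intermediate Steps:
k(f) = I*√5 (k(f) = √(-5) = I*√5)
h = -8 (h = -5 - 3 = -8)
B = 0 (B = 598*0 = 0)
C(U, r) = -8*U
y(j, Y) = -2 - Y - 8*I*√5 (y(j, Y) = -2 + (-8*I*√5 - Y) = -2 + (-Y - 8*I*√5) = -2 - Y - 8*I*√5)
14038/y(105, 207) + B/42567 = 14038/(-2 - 1*207 - 8*I*√5) + 0/42567 = 14038/(-2 - 207 - 8*I*√5) + 0*(1/42567) = 14038/(-209 - 8*I*√5) + 0 = 14038/(-209 - 8*I*√5)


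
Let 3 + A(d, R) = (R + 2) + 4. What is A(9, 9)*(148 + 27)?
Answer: 2100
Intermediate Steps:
A(d, R) = 3 + R (A(d, R) = -3 + ((R + 2) + 4) = -3 + ((2 + R) + 4) = -3 + (6 + R) = 3 + R)
A(9, 9)*(148 + 27) = (3 + 9)*(148 + 27) = 12*175 = 2100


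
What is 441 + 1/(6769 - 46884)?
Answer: 17690714/40115 ≈ 441.00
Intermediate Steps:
441 + 1/(6769 - 46884) = 441 + 1/(-40115) = 441 - 1/40115 = 17690714/40115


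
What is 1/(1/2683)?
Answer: 2683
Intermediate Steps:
1/(1/2683) = 2683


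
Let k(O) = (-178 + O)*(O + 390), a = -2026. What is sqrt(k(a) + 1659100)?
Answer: 2*sqrt(1316211) ≈ 2294.5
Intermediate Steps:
k(O) = (-178 + O)*(390 + O)
sqrt(k(a) + 1659100) = sqrt((-69420 + (-2026)**2 + 212*(-2026)) + 1659100) = sqrt((-69420 + 4104676 - 429512) + 1659100) = sqrt(3605744 + 1659100) = sqrt(5264844) = 2*sqrt(1316211)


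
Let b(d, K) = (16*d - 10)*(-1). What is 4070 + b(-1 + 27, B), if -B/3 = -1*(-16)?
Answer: 3664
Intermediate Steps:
B = -48 (B = -(-3)*(-16) = -3*16 = -48)
b(d, K) = 10 - 16*d (b(d, K) = (-10 + 16*d)*(-1) = 10 - 16*d)
4070 + b(-1 + 27, B) = 4070 + (10 - 16*(-1 + 27)) = 4070 + (10 - 16*26) = 4070 + (10 - 416) = 4070 - 406 = 3664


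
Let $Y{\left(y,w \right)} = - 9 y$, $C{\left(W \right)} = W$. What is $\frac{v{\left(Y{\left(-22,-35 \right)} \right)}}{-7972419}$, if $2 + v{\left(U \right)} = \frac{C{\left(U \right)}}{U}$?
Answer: $\frac{1}{7972419} \approx 1.2543 \cdot 10^{-7}$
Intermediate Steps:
$v{\left(U \right)} = -1$ ($v{\left(U \right)} = -2 + \frac{U}{U} = -2 + 1 = -1$)
$\frac{v{\left(Y{\left(-22,-35 \right)} \right)}}{-7972419} = - \frac{1}{-7972419} = \left(-1\right) \left(- \frac{1}{7972419}\right) = \frac{1}{7972419}$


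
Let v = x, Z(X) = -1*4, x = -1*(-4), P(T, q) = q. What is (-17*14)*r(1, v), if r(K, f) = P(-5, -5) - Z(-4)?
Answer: 238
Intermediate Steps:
x = 4
Z(X) = -4
v = 4
r(K, f) = -1 (r(K, f) = -5 - 1*(-4) = -5 + 4 = -1)
(-17*14)*r(1, v) = -17*14*(-1) = -238*(-1) = 238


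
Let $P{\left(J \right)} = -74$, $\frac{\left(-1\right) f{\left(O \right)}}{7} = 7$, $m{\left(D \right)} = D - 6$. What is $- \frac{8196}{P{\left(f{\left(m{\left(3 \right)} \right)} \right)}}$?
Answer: $\frac{4098}{37} \approx 110.76$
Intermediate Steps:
$m{\left(D \right)} = -6 + D$ ($m{\left(D \right)} = D - 6 = -6 + D$)
$f{\left(O \right)} = -49$ ($f{\left(O \right)} = \left(-7\right) 7 = -49$)
$- \frac{8196}{P{\left(f{\left(m{\left(3 \right)} \right)} \right)}} = - \frac{8196}{-74} = \left(-8196\right) \left(- \frac{1}{74}\right) = \frac{4098}{37}$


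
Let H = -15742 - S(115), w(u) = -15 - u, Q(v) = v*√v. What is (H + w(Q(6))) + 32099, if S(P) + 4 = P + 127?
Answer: 16104 - 6*√6 ≈ 16089.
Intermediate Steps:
Q(v) = v^(3/2)
S(P) = 123 + P (S(P) = -4 + (P + 127) = -4 + (127 + P) = 123 + P)
H = -15980 (H = -15742 - (123 + 115) = -15742 - 1*238 = -15742 - 238 = -15980)
(H + w(Q(6))) + 32099 = (-15980 + (-15 - 6^(3/2))) + 32099 = (-15980 + (-15 - 6*√6)) + 32099 = (-15995 - 6*√6) + 32099 = 16104 - 6*√6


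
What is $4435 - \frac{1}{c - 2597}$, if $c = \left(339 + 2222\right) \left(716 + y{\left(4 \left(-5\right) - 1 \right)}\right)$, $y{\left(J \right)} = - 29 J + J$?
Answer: $\frac{14799359944}{3336947} \approx 4435.0$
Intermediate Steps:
$y{\left(J \right)} = - 28 J$
$c = 3339544$ ($c = \left(339 + 2222\right) \left(716 - 28 \left(4 \left(-5\right) - 1\right)\right) = 2561 \left(716 - 28 \left(-20 - 1\right)\right) = 2561 \left(716 - -588\right) = 2561 \left(716 + 588\right) = 2561 \cdot 1304 = 3339544$)
$4435 - \frac{1}{c - 2597} = 4435 - \frac{1}{3339544 - 2597} = 4435 - \frac{1}{3336947} = \frac{14799359944}{3336947}$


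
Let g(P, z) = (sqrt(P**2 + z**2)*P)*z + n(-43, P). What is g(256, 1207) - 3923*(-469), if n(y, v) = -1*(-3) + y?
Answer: 1839847 + 308992*sqrt(1522385) ≈ 3.8309e+8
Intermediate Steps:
n(y, v) = 3 + y
g(P, z) = -40 + P*z*sqrt(P**2 + z**2) (g(P, z) = (sqrt(P**2 + z**2)*P)*z + (3 - 43) = (P*sqrt(P**2 + z**2))*z - 40 = P*z*sqrt(P**2 + z**2) - 40 = -40 + P*z*sqrt(P**2 + z**2))
g(256, 1207) - 3923*(-469) = (-40 + 256*1207*sqrt(256**2 + 1207**2)) - 3923*(-469) = (-40 + 256*1207*sqrt(65536 + 1456849)) - 1*(-1839887) = (-40 + 256*1207*sqrt(1522385)) + 1839887 = (-40 + 308992*sqrt(1522385)) + 1839887 = 1839847 + 308992*sqrt(1522385)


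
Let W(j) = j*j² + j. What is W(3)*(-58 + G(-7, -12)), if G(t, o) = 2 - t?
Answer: -1470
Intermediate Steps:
W(j) = j + j³ (W(j) = j³ + j = j + j³)
W(3)*(-58 + G(-7, -12)) = (3 + 3³)*(-58 + (2 - 1*(-7))) = (3 + 27)*(-58 + (2 + 7)) = 30*(-58 + 9) = 30*(-49) = -1470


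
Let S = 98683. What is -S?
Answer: -98683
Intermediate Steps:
-S = -1*98683 = -98683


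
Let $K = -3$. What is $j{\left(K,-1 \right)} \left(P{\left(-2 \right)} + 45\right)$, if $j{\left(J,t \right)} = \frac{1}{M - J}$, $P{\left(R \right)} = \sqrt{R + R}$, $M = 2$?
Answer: $9 + \frac{2 i}{5} \approx 9.0 + 0.4 i$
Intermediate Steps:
$P{\left(R \right)} = \sqrt{2} \sqrt{R}$ ($P{\left(R \right)} = \sqrt{2 R} = \sqrt{2} \sqrt{R}$)
$j{\left(J,t \right)} = \frac{1}{2 - J}$
$j{\left(K,-1 \right)} \left(P{\left(-2 \right)} + 45\right) = - \frac{1}{-2 - 3} \left(\sqrt{2} \sqrt{-2} + 45\right) = - \frac{1}{-5} \left(\sqrt{2} i \sqrt{2} + 45\right) = \left(-1\right) \left(- \frac{1}{5}\right) \left(2 i + 45\right) = \frac{45 + 2 i}{5} = 9 + \frac{2 i}{5}$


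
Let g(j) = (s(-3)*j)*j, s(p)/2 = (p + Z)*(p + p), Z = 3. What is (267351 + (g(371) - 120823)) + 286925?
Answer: 433453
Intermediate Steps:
s(p) = 4*p*(3 + p) (s(p) = 2*((p + 3)*(p + p)) = 2*((3 + p)*(2*p)) = 2*(2*p*(3 + p)) = 4*p*(3 + p))
g(j) = 0 (g(j) = ((4*(-3)*(3 - 3))*j)*j = ((4*(-3)*0)*j)*j = (0*j)*j = 0*j = 0)
(267351 + (g(371) - 120823)) + 286925 = (267351 + (0 - 120823)) + 286925 = (267351 - 120823) + 286925 = 146528 + 286925 = 433453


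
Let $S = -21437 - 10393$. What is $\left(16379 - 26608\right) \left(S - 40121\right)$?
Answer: $735986779$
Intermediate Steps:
$S = -31830$ ($S = -21437 - 10393 = -31830$)
$\left(16379 - 26608\right) \left(S - 40121\right) = \left(16379 - 26608\right) \left(-31830 - 40121\right) = \left(-10229\right) \left(-71951\right) = 735986779$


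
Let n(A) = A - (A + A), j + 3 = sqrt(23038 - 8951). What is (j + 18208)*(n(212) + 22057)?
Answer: 397688225 + 21845*sqrt(14087) ≈ 4.0028e+8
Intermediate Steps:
j = -3 + sqrt(14087) (j = -3 + sqrt(23038 - 8951) = -3 + sqrt(14087) ≈ 115.69)
n(A) = -A (n(A) = A - 2*A = -A)
(j + 18208)*(n(212) + 22057) = ((-3 + sqrt(14087)) + 18208)*(-1*212 + 22057) = (18205 + sqrt(14087))*(-212 + 22057) = (18205 + sqrt(14087))*21845 = 397688225 + 21845*sqrt(14087)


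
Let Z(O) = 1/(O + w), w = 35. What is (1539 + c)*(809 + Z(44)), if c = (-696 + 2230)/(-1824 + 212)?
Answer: 3047292204/2449 ≈ 1.2443e+6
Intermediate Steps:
c = -59/62 (c = 1534/(-1612) = 1534*(-1/1612) = -59/62 ≈ -0.95161)
Z(O) = 1/(35 + O) (Z(O) = 1/(O + 35) = 1/(35 + O))
(1539 + c)*(809 + Z(44)) = (1539 - 59/62)*(809 + 1/(35 + 44)) = 95359*(809 + 1/79)/62 = (95359/62)*(63912/79) = 3047292204/2449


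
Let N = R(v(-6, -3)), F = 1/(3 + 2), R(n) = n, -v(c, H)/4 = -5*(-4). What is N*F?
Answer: -16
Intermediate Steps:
v(c, H) = -80 (v(c, H) = -(-20)*(-4) = -4*20 = -80)
F = 1/5 ≈ 0.20000
N = -80
N*F = -80*1/5 = -16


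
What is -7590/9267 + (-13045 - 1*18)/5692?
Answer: -54752367/17582588 ≈ -3.1140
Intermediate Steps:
-7590/9267 + (-13045 - 1*18)/5692 = -7590*1/9267 + (-13045 - 18)*(1/5692) = -2530/3089 - 13063*1/5692 = -2530/3089 - 13063/5692 = -54752367/17582588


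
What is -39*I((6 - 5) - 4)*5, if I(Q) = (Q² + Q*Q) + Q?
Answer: -2925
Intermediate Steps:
I(Q) = Q + 2*Q² (I(Q) = (Q² + Q²) + Q = 2*Q² + Q = Q + 2*Q²)
-39*I((6 - 5) - 4)*5 = -39*((6 - 5) - 4)*(1 + 2*((6 - 5) - 4))*5 = -39*(1 - 4)*(1 + 2*(1 - 4))*5 = -(-117)*(1 + 2*(-3))*5 = -(-117)*(1 - 6)*5 = -(-117)*(-5)*5 = -39*15*5 = -585*5 = -2925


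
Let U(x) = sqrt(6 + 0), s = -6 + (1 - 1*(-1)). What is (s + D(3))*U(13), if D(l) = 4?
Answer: 0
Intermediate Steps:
s = -4 (s = -6 + (1 + 1) = -6 + 2 = -4)
U(x) = sqrt(6)
(s + D(3))*U(13) = (-4 + 4)*sqrt(6) = 0*sqrt(6) = 0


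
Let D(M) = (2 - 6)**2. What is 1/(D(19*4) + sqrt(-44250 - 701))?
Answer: 16/45207 - I*sqrt(44951)/45207 ≈ 0.00035393 - 0.0046899*I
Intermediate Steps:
D(M) = 16 (D(M) = (-4)**2 = 16)
1/(D(19*4) + sqrt(-44250 - 701)) = 1/(16 + sqrt(-44250 - 701)) = 1/(16 + sqrt(-44951)) = 1/(16 + I*sqrt(44951))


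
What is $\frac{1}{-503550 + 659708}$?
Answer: $\frac{1}{156158} \approx 6.4038 \cdot 10^{-6}$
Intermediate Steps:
$\frac{1}{-503550 + 659708} = \frac{1}{156158}$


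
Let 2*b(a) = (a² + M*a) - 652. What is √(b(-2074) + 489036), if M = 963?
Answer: 9*√20257 ≈ 1280.9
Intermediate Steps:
b(a) = -326 + a²/2 + 963*a/2 (b(a) = ((a² + 963*a) - 652)/2 = (-652 + a² + 963*a)/2 = -326 + a²/2 + 963*a/2)
√(b(-2074) + 489036) = √((-326 + (½)*(-2074)² + (963/2)*(-2074)) + 489036) = √((-326 + (½)*4301476 - 998631) + 489036) = √((-326 + 2150738 - 998631) + 489036) = √(1151781 + 489036) = √1640817 = 9*√20257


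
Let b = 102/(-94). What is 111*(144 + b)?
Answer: 745587/47 ≈ 15864.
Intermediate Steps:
b = -51/47 (b = 102*(-1/94) = -51/47 ≈ -1.0851)
111*(144 + b) = 111*(144 - 51/47) = 111*(6717/47) = 745587/47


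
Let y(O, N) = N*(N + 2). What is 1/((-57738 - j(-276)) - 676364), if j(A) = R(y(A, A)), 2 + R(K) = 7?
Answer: -1/734107 ≈ -1.3622e-6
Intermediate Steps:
y(O, N) = N*(2 + N)
R(K) = 5 (R(K) = -2 + 7 = 5)
j(A) = 5
1/((-57738 - j(-276)) - 676364) = 1/((-57738 - 1*5) - 676364) = 1/((-57738 - 5) - 676364) = 1/(-57743 - 676364) = 1/(-734107) = -1/734107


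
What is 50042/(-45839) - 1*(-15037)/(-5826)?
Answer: -980825735/267058014 ≈ -3.6727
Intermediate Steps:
50042/(-45839) - 1*(-15037)/(-5826) = 50042*(-1/45839) + 15037*(-1/5826) = -50042/45839 - 15037/5826 = -980825735/267058014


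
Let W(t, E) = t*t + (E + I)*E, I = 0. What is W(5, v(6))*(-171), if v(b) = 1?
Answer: -4446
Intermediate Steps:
W(t, E) = E² + t² (W(t, E) = t*t + (E + 0)*E = t² + E*E = t² + E² = E² + t²)
W(5, v(6))*(-171) = (1² + 5²)*(-171) = (1 + 25)*(-171) = 26*(-171) = -4446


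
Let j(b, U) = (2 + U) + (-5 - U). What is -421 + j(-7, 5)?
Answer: -424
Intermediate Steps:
j(b, U) = -3
-421 + j(-7, 5) = -421 - 3 = -424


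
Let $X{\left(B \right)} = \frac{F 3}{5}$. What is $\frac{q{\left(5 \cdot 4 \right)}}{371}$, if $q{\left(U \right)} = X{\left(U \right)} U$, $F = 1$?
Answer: $\frac{12}{371} \approx 0.032345$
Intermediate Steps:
$X{\left(B \right)} = \frac{3}{5}$ ($X{\left(B \right)} = \frac{1 \cdot 3}{5} = 3 \cdot \frac{1}{5} = \frac{3}{5}$)
$q{\left(U \right)} = \frac{3 U}{5}$
$\frac{q{\left(5 \cdot 4 \right)}}{371} = \frac{\frac{3}{5} \cdot 5 \cdot 4}{371} = \frac{3}{5} \cdot 20 \cdot \frac{1}{371} = 12 \cdot \frac{1}{371} = \frac{12}{371}$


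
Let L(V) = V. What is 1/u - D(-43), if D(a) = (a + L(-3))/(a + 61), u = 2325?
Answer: 17828/6975 ≈ 2.5560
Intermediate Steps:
D(a) = (-3 + a)/(61 + a) (D(a) = (a - 3)/(a + 61) = (-3 + a)/(61 + a))
1/u - D(-43) = 1/2325 - (-3 - 43)/(61 - 43) = 1/2325 - (-46)/18 = 1/2325 - 1*(-23/9) = 1/2325 + 23/9 = 17828/6975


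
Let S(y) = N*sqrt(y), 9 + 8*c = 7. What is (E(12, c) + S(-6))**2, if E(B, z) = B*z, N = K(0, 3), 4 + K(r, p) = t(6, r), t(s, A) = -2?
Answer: -207 + 36*I*sqrt(6) ≈ -207.0 + 88.182*I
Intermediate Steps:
K(r, p) = -6 (K(r, p) = -4 - 2 = -6)
N = -6
c = -1/4 (c = -9/8 + (1/8)*7 = -9/8 + 7/8 = -1/4 ≈ -0.25000)
S(y) = -6*sqrt(y)
(E(12, c) + S(-6))**2 = (12*(-1/4) - 6*I*sqrt(6))**2 = (-3 - 6*I*sqrt(6))**2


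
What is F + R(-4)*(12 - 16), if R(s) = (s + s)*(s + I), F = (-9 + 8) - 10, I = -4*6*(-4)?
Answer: 2933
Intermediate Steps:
I = 96 (I = -24*(-4) = 96)
F = -11 (F = -1 - 10 = -11)
R(s) = 2*s*(96 + s) (R(s) = (s + s)*(s + 96) = (2*s)*(96 + s) = 2*s*(96 + s))
F + R(-4)*(12 - 16) = -11 + (2*(-4)*(96 - 4))*(12 - 16) = -11 + (2*(-4)*92)*(-4) = -11 - 736*(-4) = -11 + 2944 = 2933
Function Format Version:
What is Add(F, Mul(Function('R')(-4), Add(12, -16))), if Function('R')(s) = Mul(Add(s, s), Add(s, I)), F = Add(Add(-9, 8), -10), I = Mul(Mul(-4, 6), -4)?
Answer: 2933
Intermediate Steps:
I = 96 (I = Mul(-24, -4) = 96)
F = -11 (F = Add(-1, -10) = -11)
Function('R')(s) = Mul(2, s, Add(96, s)) (Function('R')(s) = Mul(Add(s, s), Add(s, 96)) = Mul(Mul(2, s), Add(96, s)) = Mul(2, s, Add(96, s)))
Add(F, Mul(Function('R')(-4), Add(12, -16))) = Add(-11, Mul(Mul(2, -4, Add(96, -4)), Add(12, -16))) = Add(-11, Mul(Mul(2, -4, 92), -4)) = Add(-11, Mul(-736, -4)) = Add(-11, 2944) = 2933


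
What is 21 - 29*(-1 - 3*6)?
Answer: 572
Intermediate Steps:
21 - 29*(-1 - 3*6) = 21 - 29*(-1 - 18) = 21 - 29*(-19) = 21 + 551 = 572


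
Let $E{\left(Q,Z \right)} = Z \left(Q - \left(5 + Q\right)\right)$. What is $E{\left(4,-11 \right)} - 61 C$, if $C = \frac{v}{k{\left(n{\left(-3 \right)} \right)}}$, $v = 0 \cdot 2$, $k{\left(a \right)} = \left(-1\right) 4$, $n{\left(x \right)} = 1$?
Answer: $55$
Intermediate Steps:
$k{\left(a \right)} = -4$
$v = 0$
$E{\left(Q,Z \right)} = - 5 Z$ ($E{\left(Q,Z \right)} = Z \left(-5\right) = - 5 Z$)
$C = 0$ ($C = \frac{0}{-4} = 0 \left(- \frac{1}{4}\right) = 0$)
$E{\left(4,-11 \right)} - 61 C = \left(-5\right) \left(-11\right) - 0 = 55 + 0 = 55$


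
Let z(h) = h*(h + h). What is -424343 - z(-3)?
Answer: -424361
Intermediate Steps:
z(h) = 2*h**2 (z(h) = h*(2*h) = 2*h**2)
-424343 - z(-3) = -424343 - 2*(-3)**2 = -424343 - 2*9 = -424343 - 1*18 = -424343 - 18 = -424361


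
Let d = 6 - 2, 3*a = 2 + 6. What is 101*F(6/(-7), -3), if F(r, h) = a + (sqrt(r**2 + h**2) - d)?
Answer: -404/3 + 303*sqrt(53)/7 ≈ 180.46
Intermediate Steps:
a = 8/3 (a = (2 + 6)/3 = (1/3)*8 = 8/3 ≈ 2.6667)
d = 4
F(r, h) = -4/3 + sqrt(h**2 + r**2) (F(r, h) = 8/3 + (sqrt(r**2 + h**2) - 1*4) = 8/3 + (sqrt(h**2 + r**2) - 4) = 8/3 + (-4 + sqrt(h**2 + r**2)) = -4/3 + sqrt(h**2 + r**2))
101*F(6/(-7), -3) = 101*(-4/3 + sqrt((-3)**2 + (6/(-7))**2)) = 101*(-4/3 + sqrt(9 + (6*(-1/7))**2)) = 101*(-4/3 + sqrt(9 + (-6/7)**2)) = 101*(-4/3 + sqrt(9 + 36/49)) = 101*(-4/3 + sqrt(477/49)) = 101*(-4/3 + 3*sqrt(53)/7) = -404/3 + 303*sqrt(53)/7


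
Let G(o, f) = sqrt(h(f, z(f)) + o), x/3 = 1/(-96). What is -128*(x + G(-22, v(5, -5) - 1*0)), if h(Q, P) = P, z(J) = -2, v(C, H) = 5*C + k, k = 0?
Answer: 4 - 256*I*sqrt(6) ≈ 4.0 - 627.07*I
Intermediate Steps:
v(C, H) = 5*C (v(C, H) = 5*C + 0 = 5*C)
x = -1/32 (x = 3/(-96) = 3*(-1/96) = -1/32 ≈ -0.031250)
G(o, f) = sqrt(-2 + o)
-128*(x + G(-22, v(5, -5) - 1*0)) = -128*(-1/32 + sqrt(-2 - 22)) = -128*(-1/32 + sqrt(-24)) = -128*(-1/32 + 2*I*sqrt(6)) = 4 - 256*I*sqrt(6)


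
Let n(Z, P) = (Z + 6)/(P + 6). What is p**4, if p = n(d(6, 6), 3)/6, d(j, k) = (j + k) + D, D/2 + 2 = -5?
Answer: 16/531441 ≈ 3.0107e-5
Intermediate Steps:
D = -14 (D = -4 + 2*(-5) = -4 - 10 = -14)
d(j, k) = -14 + j + k (d(j, k) = (j + k) - 14 = -14 + j + k)
n(Z, P) = (6 + Z)/(6 + P)
p = 2/27 (p = ((6 + (-14 + 6 + 6))/(6 + 3))/6 = ((6 - 2)/9)*(1/6) = ((1/9)*4)*(1/6) = (4/9)*(1/6) = 2/27 ≈ 0.074074)
p**4 = (2/27)**4 = 16/531441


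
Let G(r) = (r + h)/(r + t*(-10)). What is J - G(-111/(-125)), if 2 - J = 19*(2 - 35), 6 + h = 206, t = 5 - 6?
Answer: 830958/1361 ≈ 610.55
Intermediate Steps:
t = -1
h = 200 (h = -6 + 206 = 200)
G(r) = (200 + r)/(10 + r) (G(r) = (r + 200)/(r - 1*(-10)) = (200 + r)/(r + 10) = (200 + r)/(10 + r))
J = 629 (J = 2 - 19*(2 - 35) = 2 - 19*(-33) = 2 - 1*(-627) = 2 + 627 = 629)
J - G(-111/(-125)) = 629 - (200 - 111/(-125))/(10 - 111/(-125)) = 629 - (200 - 111*(-1/125))/(10 - 111*(-1/125)) = 629 - (200 + 111/125)/(10 + 111/125) = 629 - 25111/(1361/125*125) = 629 - 125*25111/(1361*125) = 629 - 1*25111/1361 = 629 - 25111/1361 = 830958/1361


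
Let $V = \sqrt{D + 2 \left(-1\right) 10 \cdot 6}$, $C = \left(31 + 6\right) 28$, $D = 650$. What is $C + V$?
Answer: $1036 + \sqrt{530} \approx 1059.0$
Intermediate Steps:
$C = 1036$ ($C = 37 \cdot 28 = 1036$)
$V = \sqrt{530}$ ($V = \sqrt{650 + 2 \left(-1\right) 10 \cdot 6} = \sqrt{650 + \left(-2\right) 10 \cdot 6} = \sqrt{650 - 120} = \sqrt{530} \approx 23.022$)
$C + V = 1036 + \sqrt{530}$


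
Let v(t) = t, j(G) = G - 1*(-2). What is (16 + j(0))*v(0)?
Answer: 0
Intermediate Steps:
j(G) = 2 + G (j(G) = G + 2 = 2 + G)
(16 + j(0))*v(0) = (16 + (2 + 0))*0 = (16 + 2)*0 = 18*0 = 0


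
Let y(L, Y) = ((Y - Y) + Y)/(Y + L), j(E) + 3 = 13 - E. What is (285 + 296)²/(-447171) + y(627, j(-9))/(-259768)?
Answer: -2981377006003/3949464355152 ≈ -0.75488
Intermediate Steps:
j(E) = 10 - E (j(E) = -3 + (13 - E) = 10 - E)
y(L, Y) = Y/(L + Y) (y(L, Y) = (0 + Y)/(L + Y) = Y/(L + Y))
(285 + 296)²/(-447171) + y(627, j(-9))/(-259768) = (285 + 296)²/(-447171) + ((10 - 1*(-9))/(627 + (10 - 1*(-9))))/(-259768) = 581²*(-1/447171) + ((10 + 9)/(627 + (10 + 9)))*(-1/259768) = 337561*(-1/447171) + (19/(627 + 19))*(-1/259768) = -337561/447171 + (19/646)*(-1/259768) = -337561/447171 + (19*(1/646))*(-1/259768) = -337561/447171 + (1/34)*(-1/259768) = -337561/447171 - 1/8832112 = -2981377006003/3949464355152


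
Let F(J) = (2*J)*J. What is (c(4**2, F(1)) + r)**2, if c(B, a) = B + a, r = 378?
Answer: 156816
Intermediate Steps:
F(J) = 2*J**2
(c(4**2, F(1)) + r)**2 = ((4**2 + 2*1**2) + 378)**2 = ((16 + 2*1) + 378)**2 = ((16 + 2) + 378)**2 = (18 + 378)**2 = 396**2 = 156816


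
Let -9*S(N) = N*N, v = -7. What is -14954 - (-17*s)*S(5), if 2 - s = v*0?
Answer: -135436/9 ≈ -15048.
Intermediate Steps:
s = 2 (s = 2 - (-7)*0 = 2 - 1*0 = 2 + 0 = 2)
S(N) = -N²/9 (S(N) = -N*N/9 = -N²/9)
-14954 - (-17*s)*S(5) = -14954 - (-17*2)*(-⅑*5²) = -14954 - (-34)*(-⅑*25) = -14954 - (-34)*(-25)/9 = -14954 - 1*850/9 = -14954 - 850/9 = -135436/9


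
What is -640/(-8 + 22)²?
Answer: -160/49 ≈ -3.2653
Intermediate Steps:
-640/(-8 + 22)² = -640/(14²) = -640/196 = -640*1/196 = -160/49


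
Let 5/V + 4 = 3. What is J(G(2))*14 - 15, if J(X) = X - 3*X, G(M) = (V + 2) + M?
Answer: 13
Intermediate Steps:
V = -5 (V = 5/(-4 + 3) = 5/(-1) = 5*(-1) = -5)
G(M) = -3 + M (G(M) = (-5 + 2) + M = -3 + M)
J(X) = -2*X
J(G(2))*14 - 15 = -2*(-3 + 2)*14 - 15 = -2*(-1)*14 - 15 = 2*14 - 15 = 28 - 15 = 13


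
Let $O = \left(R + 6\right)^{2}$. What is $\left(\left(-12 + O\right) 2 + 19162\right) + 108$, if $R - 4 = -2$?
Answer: $19374$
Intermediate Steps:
$R = 2$ ($R = 4 - 2 = 2$)
$O = 64$ ($O = \left(2 + 6\right)^{2} = 8^{2} = 64$)
$\left(\left(-12 + O\right) 2 + 19162\right) + 108 = \left(\left(-12 + 64\right) 2 + 19162\right) + 108 = \left(52 \cdot 2 + 19162\right) + 108 = \left(104 + 19162\right) + 108 = 19266 + 108 = 19374$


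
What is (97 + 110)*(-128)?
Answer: -26496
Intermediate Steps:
(97 + 110)*(-128) = 207*(-128) = -26496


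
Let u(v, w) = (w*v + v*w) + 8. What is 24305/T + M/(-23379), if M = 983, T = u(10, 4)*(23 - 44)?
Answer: -63338131/4800488 ≈ -13.194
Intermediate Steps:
u(v, w) = 8 + 2*v*w (u(v, w) = (v*w + v*w) + 8 = 2*v*w + 8 = 8 + 2*v*w)
T = -1848 (T = (8 + 2*10*4)*(23 - 44) = (8 + 80)*(-21) = 88*(-21) = -1848)
24305/T + M/(-23379) = 24305/(-1848) + 983/(-23379) = 24305*(-1/1848) + 983*(-1/23379) = -24305/1848 - 983/23379 = -63338131/4800488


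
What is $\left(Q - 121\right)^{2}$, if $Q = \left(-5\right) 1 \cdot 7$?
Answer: $24336$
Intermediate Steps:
$Q = -35$ ($Q = \left(-5\right) 7 = -35$)
$\left(Q - 121\right)^{2} = \left(-35 - 121\right)^{2} = \left(-156\right)^{2} = 24336$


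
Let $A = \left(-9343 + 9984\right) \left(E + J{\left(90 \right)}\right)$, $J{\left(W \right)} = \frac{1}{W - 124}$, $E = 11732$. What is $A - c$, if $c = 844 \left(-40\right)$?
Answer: $\frac{256834407}{34} \approx 7.554 \cdot 10^{6}$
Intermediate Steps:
$J{\left(W \right)} = \frac{1}{-124 + W}$
$A = \frac{255686567}{34}$ ($A = \left(-9343 + 9984\right) \left(11732 + \frac{1}{-124 + 90}\right) = 641 \left(11732 + \frac{1}{-34}\right) = 641 \left(11732 - \frac{1}{34}\right) = 641 \cdot \frac{398887}{34} = \frac{255686567}{34} \approx 7.5202 \cdot 10^{6}$)
$c = -33760$
$A - c = \frac{255686567}{34} - -33760 = \frac{255686567}{34} + 33760 = \frac{256834407}{34}$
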